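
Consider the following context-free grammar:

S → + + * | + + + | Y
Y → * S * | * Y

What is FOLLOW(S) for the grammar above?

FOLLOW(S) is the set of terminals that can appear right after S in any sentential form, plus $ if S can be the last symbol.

We compute FOLLOW(S) using the standard algorithm.
FOLLOW(S) starts with {$}.
FIRST(S) = {*, +}
FIRST(Y) = {*}
FOLLOW(S) = {$, *}
FOLLOW(Y) = {$, *}
Therefore, FOLLOW(S) = {$, *}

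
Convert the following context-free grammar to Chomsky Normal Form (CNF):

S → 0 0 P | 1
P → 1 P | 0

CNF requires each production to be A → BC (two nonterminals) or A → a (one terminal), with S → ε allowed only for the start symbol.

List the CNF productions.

T0 → 0; S → 1; T1 → 1; P → 0; S → T0 X0; X0 → T0 P; P → T1 P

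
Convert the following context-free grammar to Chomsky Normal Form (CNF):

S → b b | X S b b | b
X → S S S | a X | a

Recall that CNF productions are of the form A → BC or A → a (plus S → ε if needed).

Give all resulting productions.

TB → b; S → b; TA → a; X → a; S → TB TB; S → X X0; X0 → S X1; X1 → TB TB; X → S X2; X2 → S S; X → TA X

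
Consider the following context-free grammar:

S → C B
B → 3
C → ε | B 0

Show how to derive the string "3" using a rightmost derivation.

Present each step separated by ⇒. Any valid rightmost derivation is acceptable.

S ⇒ C B ⇒ C 3 ⇒ 3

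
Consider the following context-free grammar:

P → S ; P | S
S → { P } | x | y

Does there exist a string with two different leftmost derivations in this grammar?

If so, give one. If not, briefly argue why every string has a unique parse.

No - every string in the language has a unique leftmost derivation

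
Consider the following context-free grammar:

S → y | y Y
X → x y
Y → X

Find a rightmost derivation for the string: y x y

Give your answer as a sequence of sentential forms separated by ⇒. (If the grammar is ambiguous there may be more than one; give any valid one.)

S ⇒ y Y ⇒ y X ⇒ y x y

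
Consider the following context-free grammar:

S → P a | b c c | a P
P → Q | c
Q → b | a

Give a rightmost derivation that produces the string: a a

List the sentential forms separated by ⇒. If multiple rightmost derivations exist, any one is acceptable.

S ⇒ P a ⇒ Q a ⇒ a a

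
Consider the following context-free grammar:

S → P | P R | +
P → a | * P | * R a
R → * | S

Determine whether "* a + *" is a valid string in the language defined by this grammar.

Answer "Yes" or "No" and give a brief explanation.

No - no valid derivation exists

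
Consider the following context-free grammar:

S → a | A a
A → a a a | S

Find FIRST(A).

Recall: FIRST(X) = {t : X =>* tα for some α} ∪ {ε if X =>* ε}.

We compute FIRST(A) using the standard algorithm.
FIRST(A) = {a}
FIRST(S) = {a}
Therefore, FIRST(A) = {a}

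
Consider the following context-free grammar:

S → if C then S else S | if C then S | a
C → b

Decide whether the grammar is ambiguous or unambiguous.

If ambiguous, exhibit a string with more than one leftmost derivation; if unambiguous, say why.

Ambiguous - the string 'if b then if b then if b then a else a else a' has two distinct leftmost derivations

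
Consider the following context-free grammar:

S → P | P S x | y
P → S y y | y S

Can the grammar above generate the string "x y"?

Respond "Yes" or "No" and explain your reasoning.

No - no valid derivation exists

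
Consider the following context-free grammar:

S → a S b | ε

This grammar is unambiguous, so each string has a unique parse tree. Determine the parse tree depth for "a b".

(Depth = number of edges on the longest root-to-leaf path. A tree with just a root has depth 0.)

2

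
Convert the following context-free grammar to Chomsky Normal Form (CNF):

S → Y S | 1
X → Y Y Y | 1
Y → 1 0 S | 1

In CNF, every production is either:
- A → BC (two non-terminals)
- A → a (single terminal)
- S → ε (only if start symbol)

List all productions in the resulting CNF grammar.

S → 1; X → 1; T1 → 1; T0 → 0; Y → 1; S → Y S; X → Y X0; X0 → Y Y; Y → T1 X1; X1 → T0 S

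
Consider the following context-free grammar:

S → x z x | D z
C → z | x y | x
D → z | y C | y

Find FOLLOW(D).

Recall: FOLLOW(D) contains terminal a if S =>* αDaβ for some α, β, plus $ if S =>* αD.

We compute FOLLOW(D) using the standard algorithm.
FOLLOW(S) starts with {$}.
FIRST(C) = {x, z}
FIRST(D) = {y, z}
FIRST(S) = {x, y, z}
FOLLOW(C) = {z}
FOLLOW(D) = {z}
FOLLOW(S) = {$}
Therefore, FOLLOW(D) = {z}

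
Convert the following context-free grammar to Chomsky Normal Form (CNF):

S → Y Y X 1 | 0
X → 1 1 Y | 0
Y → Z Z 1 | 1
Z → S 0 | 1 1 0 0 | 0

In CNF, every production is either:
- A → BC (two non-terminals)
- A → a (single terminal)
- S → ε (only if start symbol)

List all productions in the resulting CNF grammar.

T1 → 1; S → 0; X → 0; Y → 1; T0 → 0; Z → 0; S → Y X0; X0 → Y X1; X1 → X T1; X → T1 X2; X2 → T1 Y; Y → Z X3; X3 → Z T1; Z → S T0; Z → T1 X4; X4 → T1 X5; X5 → T0 T0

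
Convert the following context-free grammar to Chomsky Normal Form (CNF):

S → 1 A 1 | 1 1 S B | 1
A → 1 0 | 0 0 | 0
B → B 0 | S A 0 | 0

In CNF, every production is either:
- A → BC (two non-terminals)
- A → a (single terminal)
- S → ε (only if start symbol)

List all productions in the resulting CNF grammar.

T1 → 1; S → 1; T0 → 0; A → 0; B → 0; S → T1 X0; X0 → A T1; S → T1 X1; X1 → T1 X2; X2 → S B; A → T1 T0; A → T0 T0; B → B T0; B → S X3; X3 → A T0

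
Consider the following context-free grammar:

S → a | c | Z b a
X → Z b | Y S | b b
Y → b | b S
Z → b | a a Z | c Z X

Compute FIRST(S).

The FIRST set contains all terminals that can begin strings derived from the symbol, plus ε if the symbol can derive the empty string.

We compute FIRST(S) using the standard algorithm.
FIRST(S) = {a, b, c}
FIRST(X) = {a, b, c}
FIRST(Y) = {b}
FIRST(Z) = {a, b, c}
Therefore, FIRST(S) = {a, b, c}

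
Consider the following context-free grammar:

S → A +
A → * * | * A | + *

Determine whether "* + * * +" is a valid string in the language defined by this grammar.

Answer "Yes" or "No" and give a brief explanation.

No - no valid derivation exists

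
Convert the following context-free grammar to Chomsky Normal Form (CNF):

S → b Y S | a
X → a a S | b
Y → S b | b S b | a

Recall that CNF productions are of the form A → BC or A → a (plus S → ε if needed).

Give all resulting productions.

TB → b; S → a; TA → a; X → b; Y → a; S → TB X0; X0 → Y S; X → TA X1; X1 → TA S; Y → S TB; Y → TB X2; X2 → S TB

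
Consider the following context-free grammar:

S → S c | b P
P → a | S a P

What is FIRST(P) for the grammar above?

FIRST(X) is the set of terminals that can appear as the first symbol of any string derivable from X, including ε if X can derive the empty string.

We compute FIRST(P) using the standard algorithm.
FIRST(P) = {a, b}
FIRST(S) = {b}
Therefore, FIRST(P) = {a, b}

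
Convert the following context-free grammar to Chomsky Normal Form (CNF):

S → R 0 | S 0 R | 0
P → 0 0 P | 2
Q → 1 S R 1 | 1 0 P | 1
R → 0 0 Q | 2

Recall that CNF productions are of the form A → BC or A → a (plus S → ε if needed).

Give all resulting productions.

T0 → 0; S → 0; P → 2; T1 → 1; Q → 1; R → 2; S → R T0; S → S X0; X0 → T0 R; P → T0 X1; X1 → T0 P; Q → T1 X2; X2 → S X3; X3 → R T1; Q → T1 X4; X4 → T0 P; R → T0 X5; X5 → T0 Q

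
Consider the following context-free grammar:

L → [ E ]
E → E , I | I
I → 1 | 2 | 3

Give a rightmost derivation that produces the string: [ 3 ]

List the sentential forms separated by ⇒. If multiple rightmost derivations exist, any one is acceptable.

L ⇒ [ E ] ⇒ [ I ] ⇒ [ 3 ]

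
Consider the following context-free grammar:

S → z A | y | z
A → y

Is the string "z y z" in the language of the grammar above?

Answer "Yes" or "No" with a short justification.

No - no valid derivation exists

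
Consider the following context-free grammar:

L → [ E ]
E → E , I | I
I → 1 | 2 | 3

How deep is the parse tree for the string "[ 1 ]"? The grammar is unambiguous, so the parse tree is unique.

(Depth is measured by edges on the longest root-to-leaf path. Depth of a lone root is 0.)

3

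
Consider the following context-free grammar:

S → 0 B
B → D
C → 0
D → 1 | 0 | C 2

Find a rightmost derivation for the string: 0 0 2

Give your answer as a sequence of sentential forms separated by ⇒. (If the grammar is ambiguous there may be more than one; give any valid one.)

S ⇒ 0 B ⇒ 0 D ⇒ 0 C 2 ⇒ 0 0 2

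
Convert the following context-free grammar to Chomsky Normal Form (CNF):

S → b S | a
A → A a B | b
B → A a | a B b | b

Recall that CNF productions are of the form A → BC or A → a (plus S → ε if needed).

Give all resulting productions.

TB → b; S → a; TA → a; A → b; B → b; S → TB S; A → A X0; X0 → TA B; B → A TA; B → TA X1; X1 → B TB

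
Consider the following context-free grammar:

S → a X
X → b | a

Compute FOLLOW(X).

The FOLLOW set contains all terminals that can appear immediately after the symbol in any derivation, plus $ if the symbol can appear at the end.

We compute FOLLOW(X) using the standard algorithm.
FOLLOW(S) starts with {$}.
FIRST(S) = {a}
FIRST(X) = {a, b}
FOLLOW(S) = {$}
FOLLOW(X) = {$}
Therefore, FOLLOW(X) = {$}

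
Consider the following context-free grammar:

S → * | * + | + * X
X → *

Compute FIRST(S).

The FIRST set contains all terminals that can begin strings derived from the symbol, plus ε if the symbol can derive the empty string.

We compute FIRST(S) using the standard algorithm.
FIRST(S) = {*, +}
FIRST(X) = {*}
Therefore, FIRST(S) = {*, +}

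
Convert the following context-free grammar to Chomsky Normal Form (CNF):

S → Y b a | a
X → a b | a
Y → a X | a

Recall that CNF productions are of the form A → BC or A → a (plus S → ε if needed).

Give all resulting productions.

TB → b; TA → a; S → a; X → a; Y → a; S → Y X0; X0 → TB TA; X → TA TB; Y → TA X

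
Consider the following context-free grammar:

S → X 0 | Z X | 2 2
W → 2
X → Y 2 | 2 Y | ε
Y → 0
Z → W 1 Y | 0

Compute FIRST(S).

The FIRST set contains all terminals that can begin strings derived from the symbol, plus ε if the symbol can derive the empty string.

We compute FIRST(S) using the standard algorithm.
FIRST(S) = {0, 2}
FIRST(W) = {2}
FIRST(X) = {0, 2, ε}
FIRST(Y) = {0}
FIRST(Z) = {0, 2}
Therefore, FIRST(S) = {0, 2}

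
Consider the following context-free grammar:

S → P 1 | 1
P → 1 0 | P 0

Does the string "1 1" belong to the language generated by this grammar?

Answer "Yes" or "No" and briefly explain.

No - no valid derivation exists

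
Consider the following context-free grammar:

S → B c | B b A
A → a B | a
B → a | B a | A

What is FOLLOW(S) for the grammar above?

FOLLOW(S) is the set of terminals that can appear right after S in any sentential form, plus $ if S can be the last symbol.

We compute FOLLOW(S) using the standard algorithm.
FOLLOW(S) starts with {$}.
FIRST(A) = {a}
FIRST(B) = {a}
FIRST(S) = {a}
FOLLOW(A) = {$, a, b, c}
FOLLOW(B) = {$, a, b, c}
FOLLOW(S) = {$}
Therefore, FOLLOW(S) = {$}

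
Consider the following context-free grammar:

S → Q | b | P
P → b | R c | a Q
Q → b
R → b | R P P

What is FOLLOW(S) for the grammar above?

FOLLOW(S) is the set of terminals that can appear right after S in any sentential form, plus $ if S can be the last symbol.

We compute FOLLOW(S) using the standard algorithm.
FOLLOW(S) starts with {$}.
FIRST(P) = {a, b}
FIRST(Q) = {b}
FIRST(R) = {b}
FIRST(S) = {a, b}
FOLLOW(P) = {$, a, b, c}
FOLLOW(Q) = {$, a, b, c}
FOLLOW(R) = {a, b, c}
FOLLOW(S) = {$}
Therefore, FOLLOW(S) = {$}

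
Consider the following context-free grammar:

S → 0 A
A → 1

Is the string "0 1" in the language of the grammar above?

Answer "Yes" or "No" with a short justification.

Yes - a valid derivation exists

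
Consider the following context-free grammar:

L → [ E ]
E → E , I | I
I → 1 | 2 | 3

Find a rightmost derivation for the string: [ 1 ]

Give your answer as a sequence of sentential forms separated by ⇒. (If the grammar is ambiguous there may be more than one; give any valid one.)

L ⇒ [ E ] ⇒ [ I ] ⇒ [ 1 ]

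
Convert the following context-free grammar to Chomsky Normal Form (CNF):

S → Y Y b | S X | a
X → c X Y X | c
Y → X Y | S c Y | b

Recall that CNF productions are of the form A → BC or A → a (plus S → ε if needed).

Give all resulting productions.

TB → b; S → a; TC → c; X → c; Y → b; S → Y X0; X0 → Y TB; S → S X; X → TC X1; X1 → X X2; X2 → Y X; Y → X Y; Y → S X3; X3 → TC Y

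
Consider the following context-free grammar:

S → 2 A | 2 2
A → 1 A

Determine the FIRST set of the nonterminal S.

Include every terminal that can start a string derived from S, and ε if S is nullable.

We compute FIRST(S) using the standard algorithm.
FIRST(A) = {1}
FIRST(S) = {2}
Therefore, FIRST(S) = {2}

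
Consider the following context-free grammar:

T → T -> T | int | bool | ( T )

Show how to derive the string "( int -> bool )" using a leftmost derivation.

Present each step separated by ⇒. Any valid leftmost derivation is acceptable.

T ⇒ ( T ) ⇒ ( T -> T ) ⇒ ( int -> T ) ⇒ ( int -> bool )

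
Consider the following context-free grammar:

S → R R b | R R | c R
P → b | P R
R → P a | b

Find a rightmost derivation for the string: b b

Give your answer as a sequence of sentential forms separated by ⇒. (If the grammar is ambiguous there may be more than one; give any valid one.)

S ⇒ R R ⇒ R b ⇒ b b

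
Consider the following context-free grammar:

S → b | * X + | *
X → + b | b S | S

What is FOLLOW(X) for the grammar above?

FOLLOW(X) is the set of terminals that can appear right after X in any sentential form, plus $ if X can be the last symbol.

We compute FOLLOW(X) using the standard algorithm.
FOLLOW(S) starts with {$}.
FIRST(S) = {*, b}
FIRST(X) = {*, +, b}
FOLLOW(S) = {$, +}
FOLLOW(X) = {+}
Therefore, FOLLOW(X) = {+}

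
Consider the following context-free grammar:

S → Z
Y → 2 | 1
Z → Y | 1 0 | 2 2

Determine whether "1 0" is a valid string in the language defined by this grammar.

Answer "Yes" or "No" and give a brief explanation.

Yes - a valid derivation exists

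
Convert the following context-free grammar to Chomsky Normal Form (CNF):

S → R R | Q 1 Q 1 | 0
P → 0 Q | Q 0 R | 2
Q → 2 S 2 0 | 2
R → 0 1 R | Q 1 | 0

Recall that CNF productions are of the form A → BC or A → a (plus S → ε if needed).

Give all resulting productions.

T1 → 1; S → 0; T0 → 0; P → 2; T2 → 2; Q → 2; R → 0; S → R R; S → Q X0; X0 → T1 X1; X1 → Q T1; P → T0 Q; P → Q X2; X2 → T0 R; Q → T2 X3; X3 → S X4; X4 → T2 T0; R → T0 X5; X5 → T1 R; R → Q T1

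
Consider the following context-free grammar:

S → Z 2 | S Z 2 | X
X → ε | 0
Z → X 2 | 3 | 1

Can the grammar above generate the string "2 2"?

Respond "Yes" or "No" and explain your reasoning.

Yes - a valid derivation exists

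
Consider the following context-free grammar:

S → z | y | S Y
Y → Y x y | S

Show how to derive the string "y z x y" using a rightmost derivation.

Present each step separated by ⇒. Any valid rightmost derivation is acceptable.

S ⇒ S Y ⇒ S Y x y ⇒ S S x y ⇒ S z x y ⇒ y z x y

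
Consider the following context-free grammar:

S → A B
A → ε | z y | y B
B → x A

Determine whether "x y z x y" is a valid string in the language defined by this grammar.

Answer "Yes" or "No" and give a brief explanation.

No - no valid derivation exists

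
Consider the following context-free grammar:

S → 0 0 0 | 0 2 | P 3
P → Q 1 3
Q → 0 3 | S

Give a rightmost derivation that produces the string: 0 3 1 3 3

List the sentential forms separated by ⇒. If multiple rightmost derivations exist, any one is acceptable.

S ⇒ P 3 ⇒ Q 1 3 3 ⇒ 0 3 1 3 3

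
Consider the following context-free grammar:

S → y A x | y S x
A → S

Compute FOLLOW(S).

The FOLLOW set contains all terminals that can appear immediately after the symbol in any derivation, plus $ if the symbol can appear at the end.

We compute FOLLOW(S) using the standard algorithm.
FOLLOW(S) starts with {$}.
FIRST(A) = {y}
FIRST(S) = {y}
FOLLOW(A) = {x}
FOLLOW(S) = {$, x}
Therefore, FOLLOW(S) = {$, x}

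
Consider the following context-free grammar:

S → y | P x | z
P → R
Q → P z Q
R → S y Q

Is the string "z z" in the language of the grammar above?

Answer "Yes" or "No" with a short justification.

No - no valid derivation exists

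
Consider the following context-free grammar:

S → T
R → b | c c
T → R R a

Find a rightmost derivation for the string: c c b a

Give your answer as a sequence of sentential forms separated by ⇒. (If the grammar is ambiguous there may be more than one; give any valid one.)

S ⇒ T ⇒ R R a ⇒ R b a ⇒ c c b a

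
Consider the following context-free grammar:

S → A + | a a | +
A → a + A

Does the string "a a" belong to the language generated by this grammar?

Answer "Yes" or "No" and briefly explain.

Yes - a valid derivation exists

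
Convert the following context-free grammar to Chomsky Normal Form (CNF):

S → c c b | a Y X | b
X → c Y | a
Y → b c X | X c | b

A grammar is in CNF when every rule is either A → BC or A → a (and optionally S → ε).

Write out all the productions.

TC → c; TB → b; TA → a; S → b; X → a; Y → b; S → TC X0; X0 → TC TB; S → TA X1; X1 → Y X; X → TC Y; Y → TB X2; X2 → TC X; Y → X TC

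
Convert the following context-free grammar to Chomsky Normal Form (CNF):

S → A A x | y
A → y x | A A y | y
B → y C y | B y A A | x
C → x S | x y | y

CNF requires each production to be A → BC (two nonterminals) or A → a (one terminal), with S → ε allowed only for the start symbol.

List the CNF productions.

TX → x; S → y; TY → y; A → y; B → x; C → y; S → A X0; X0 → A TX; A → TY TX; A → A X1; X1 → A TY; B → TY X2; X2 → C TY; B → B X3; X3 → TY X4; X4 → A A; C → TX S; C → TX TY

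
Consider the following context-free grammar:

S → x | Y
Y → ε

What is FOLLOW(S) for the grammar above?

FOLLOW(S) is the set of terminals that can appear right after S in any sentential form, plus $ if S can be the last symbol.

We compute FOLLOW(S) using the standard algorithm.
FOLLOW(S) starts with {$}.
FIRST(S) = {x, ε}
FIRST(Y) = {ε}
FOLLOW(S) = {$}
FOLLOW(Y) = {$}
Therefore, FOLLOW(S) = {$}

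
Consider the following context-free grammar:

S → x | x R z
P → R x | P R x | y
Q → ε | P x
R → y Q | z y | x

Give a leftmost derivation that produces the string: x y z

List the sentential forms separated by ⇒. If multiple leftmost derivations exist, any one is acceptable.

S ⇒ x R z ⇒ x y Q z ⇒ x y z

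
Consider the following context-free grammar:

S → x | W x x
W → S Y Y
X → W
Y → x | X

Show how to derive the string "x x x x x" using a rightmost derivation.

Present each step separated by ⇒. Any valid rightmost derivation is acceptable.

S ⇒ W x x ⇒ S Y Y x x ⇒ S Y x x x ⇒ S x x x x ⇒ x x x x x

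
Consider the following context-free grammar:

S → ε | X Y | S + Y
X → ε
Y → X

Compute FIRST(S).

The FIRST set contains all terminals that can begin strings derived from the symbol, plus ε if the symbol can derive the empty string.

We compute FIRST(S) using the standard algorithm.
FIRST(S) = {+, ε}
FIRST(X) = {ε}
FIRST(Y) = {ε}
Therefore, FIRST(S) = {+, ε}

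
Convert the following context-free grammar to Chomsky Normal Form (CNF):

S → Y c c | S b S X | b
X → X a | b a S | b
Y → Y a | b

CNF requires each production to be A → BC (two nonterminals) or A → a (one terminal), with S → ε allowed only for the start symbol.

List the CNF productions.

TC → c; TB → b; S → b; TA → a; X → b; Y → b; S → Y X0; X0 → TC TC; S → S X1; X1 → TB X2; X2 → S X; X → X TA; X → TB X3; X3 → TA S; Y → Y TA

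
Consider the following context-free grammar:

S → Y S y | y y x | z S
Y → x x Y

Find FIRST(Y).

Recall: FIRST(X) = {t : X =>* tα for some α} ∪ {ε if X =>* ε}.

We compute FIRST(Y) using the standard algorithm.
FIRST(S) = {x, y, z}
FIRST(Y) = {x}
Therefore, FIRST(Y) = {x}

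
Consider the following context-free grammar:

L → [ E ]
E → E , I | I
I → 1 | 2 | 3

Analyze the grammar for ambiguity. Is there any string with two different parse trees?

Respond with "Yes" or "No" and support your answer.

No - the grammar is unambiguous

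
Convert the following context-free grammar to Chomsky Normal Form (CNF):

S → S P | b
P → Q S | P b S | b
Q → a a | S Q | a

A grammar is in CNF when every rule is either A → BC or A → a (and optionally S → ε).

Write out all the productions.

S → b; TB → b; P → b; TA → a; Q → a; S → S P; P → Q S; P → P X0; X0 → TB S; Q → TA TA; Q → S Q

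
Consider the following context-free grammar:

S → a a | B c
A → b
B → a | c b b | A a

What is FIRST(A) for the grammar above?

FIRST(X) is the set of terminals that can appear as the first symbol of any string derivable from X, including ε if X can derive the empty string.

We compute FIRST(A) using the standard algorithm.
FIRST(A) = {b}
FIRST(B) = {a, b, c}
FIRST(S) = {a, b, c}
Therefore, FIRST(A) = {b}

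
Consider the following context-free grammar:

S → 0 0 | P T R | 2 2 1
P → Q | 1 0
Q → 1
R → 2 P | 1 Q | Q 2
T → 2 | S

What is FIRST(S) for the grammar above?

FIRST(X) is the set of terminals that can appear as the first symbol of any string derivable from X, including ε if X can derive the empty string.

We compute FIRST(S) using the standard algorithm.
FIRST(P) = {1}
FIRST(Q) = {1}
FIRST(R) = {1, 2}
FIRST(S) = {0, 1, 2}
FIRST(T) = {0, 1, 2}
Therefore, FIRST(S) = {0, 1, 2}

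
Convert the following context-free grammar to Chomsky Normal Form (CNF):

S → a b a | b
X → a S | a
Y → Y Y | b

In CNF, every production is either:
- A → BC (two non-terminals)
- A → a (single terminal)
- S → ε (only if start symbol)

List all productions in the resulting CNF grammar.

TA → a; TB → b; S → b; X → a; Y → b; S → TA X0; X0 → TB TA; X → TA S; Y → Y Y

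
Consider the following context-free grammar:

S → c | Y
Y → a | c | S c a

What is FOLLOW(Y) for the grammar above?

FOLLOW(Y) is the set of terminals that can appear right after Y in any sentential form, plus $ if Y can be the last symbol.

We compute FOLLOW(Y) using the standard algorithm.
FOLLOW(S) starts with {$}.
FIRST(S) = {a, c}
FIRST(Y) = {a, c}
FOLLOW(S) = {$, c}
FOLLOW(Y) = {$, c}
Therefore, FOLLOW(Y) = {$, c}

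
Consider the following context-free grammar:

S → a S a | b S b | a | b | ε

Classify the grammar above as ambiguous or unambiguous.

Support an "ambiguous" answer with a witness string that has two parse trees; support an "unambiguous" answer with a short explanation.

Unambiguous - every string in the language has a unique parse tree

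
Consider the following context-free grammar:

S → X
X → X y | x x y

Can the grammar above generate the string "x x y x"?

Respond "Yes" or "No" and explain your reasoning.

No - no valid derivation exists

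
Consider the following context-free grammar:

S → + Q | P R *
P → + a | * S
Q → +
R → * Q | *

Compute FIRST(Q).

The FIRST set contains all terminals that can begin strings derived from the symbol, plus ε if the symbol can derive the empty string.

We compute FIRST(Q) using the standard algorithm.
FIRST(P) = {*, +}
FIRST(Q) = {+}
FIRST(R) = {*}
FIRST(S) = {*, +}
Therefore, FIRST(Q) = {+}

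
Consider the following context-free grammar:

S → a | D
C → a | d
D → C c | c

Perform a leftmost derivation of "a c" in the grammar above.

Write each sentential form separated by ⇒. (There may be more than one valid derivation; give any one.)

S ⇒ D ⇒ C c ⇒ a c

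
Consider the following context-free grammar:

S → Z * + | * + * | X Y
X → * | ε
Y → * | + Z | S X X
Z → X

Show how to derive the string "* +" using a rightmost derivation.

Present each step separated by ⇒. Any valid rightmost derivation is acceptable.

S ⇒ Z * + ⇒ X * + ⇒ * +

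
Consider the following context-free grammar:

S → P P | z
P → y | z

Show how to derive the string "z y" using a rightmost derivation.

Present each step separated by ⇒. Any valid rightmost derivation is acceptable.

S ⇒ P P ⇒ P y ⇒ z y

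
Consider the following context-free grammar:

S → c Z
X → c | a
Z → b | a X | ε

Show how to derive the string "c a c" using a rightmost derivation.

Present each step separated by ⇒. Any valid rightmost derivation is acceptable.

S ⇒ c Z ⇒ c a X ⇒ c a c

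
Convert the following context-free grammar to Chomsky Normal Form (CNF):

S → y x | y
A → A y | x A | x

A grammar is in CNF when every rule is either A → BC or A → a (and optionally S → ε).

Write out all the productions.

TY → y; TX → x; S → y; A → x; S → TY TX; A → A TY; A → TX A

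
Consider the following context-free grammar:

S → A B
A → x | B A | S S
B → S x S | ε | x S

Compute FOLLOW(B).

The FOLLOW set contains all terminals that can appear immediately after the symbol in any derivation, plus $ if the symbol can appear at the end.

We compute FOLLOW(B) using the standard algorithm.
FOLLOW(S) starts with {$}.
FIRST(A) = {x}
FIRST(B) = {x, ε}
FIRST(S) = {x}
FOLLOW(A) = {$, x}
FOLLOW(B) = {$, x}
FOLLOW(S) = {$, x}
Therefore, FOLLOW(B) = {$, x}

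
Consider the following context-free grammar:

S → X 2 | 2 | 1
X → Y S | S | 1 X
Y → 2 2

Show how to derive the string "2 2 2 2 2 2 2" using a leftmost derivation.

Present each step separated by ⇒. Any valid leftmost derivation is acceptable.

S ⇒ X 2 ⇒ Y S 2 ⇒ 2 2 S 2 ⇒ 2 2 X 2 2 ⇒ 2 2 Y S 2 2 ⇒ 2 2 2 2 S 2 2 ⇒ 2 2 2 2 2 2 2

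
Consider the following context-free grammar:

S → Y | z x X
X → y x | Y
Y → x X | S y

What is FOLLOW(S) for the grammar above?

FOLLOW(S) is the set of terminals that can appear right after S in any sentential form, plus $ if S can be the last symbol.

We compute FOLLOW(S) using the standard algorithm.
FOLLOW(S) starts with {$}.
FIRST(S) = {x, z}
FIRST(X) = {x, y, z}
FIRST(Y) = {x, z}
FOLLOW(S) = {$, y}
FOLLOW(X) = {$, y}
FOLLOW(Y) = {$, y}
Therefore, FOLLOW(S) = {$, y}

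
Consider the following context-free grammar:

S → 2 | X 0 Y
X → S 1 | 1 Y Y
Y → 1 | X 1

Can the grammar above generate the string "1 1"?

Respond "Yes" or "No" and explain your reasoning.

No - no valid derivation exists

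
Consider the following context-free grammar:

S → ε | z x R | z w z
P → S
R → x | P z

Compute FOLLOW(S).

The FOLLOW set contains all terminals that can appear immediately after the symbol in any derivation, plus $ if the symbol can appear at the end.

We compute FOLLOW(S) using the standard algorithm.
FOLLOW(S) starts with {$}.
FIRST(P) = {z, ε}
FIRST(R) = {x, z}
FIRST(S) = {z, ε}
FOLLOW(P) = {z}
FOLLOW(R) = {$, z}
FOLLOW(S) = {$, z}
Therefore, FOLLOW(S) = {$, z}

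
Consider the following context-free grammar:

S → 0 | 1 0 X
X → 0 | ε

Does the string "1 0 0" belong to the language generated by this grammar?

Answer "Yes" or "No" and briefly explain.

Yes - a valid derivation exists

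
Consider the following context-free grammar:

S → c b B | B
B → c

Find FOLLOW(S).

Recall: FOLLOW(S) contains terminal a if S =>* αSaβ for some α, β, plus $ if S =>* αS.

We compute FOLLOW(S) using the standard algorithm.
FOLLOW(S) starts with {$}.
FIRST(B) = {c}
FIRST(S) = {c}
FOLLOW(B) = {$}
FOLLOW(S) = {$}
Therefore, FOLLOW(S) = {$}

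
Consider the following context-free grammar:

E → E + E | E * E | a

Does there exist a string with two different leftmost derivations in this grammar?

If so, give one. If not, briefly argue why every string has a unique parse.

Yes - the string 'a * a * a * a * a + a' has two distinct leftmost derivations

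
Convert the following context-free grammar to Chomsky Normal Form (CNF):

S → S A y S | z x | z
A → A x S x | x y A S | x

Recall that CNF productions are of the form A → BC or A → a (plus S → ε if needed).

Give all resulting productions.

TY → y; TZ → z; TX → x; S → z; A → x; S → S X0; X0 → A X1; X1 → TY S; S → TZ TX; A → A X2; X2 → TX X3; X3 → S TX; A → TX X4; X4 → TY X5; X5 → A S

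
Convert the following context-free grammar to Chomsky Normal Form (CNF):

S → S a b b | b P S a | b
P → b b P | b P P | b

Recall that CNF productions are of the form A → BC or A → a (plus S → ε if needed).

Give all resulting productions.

TA → a; TB → b; S → b; P → b; S → S X0; X0 → TA X1; X1 → TB TB; S → TB X2; X2 → P X3; X3 → S TA; P → TB X4; X4 → TB P; P → TB X5; X5 → P P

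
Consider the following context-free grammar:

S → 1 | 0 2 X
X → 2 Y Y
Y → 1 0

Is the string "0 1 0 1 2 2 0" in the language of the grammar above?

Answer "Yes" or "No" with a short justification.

No - no valid derivation exists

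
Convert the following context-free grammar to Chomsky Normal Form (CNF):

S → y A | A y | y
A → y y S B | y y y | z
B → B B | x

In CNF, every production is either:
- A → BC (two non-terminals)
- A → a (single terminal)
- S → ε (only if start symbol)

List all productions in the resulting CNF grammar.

TY → y; S → y; A → z; B → x; S → TY A; S → A TY; A → TY X0; X0 → TY X1; X1 → S B; A → TY X2; X2 → TY TY; B → B B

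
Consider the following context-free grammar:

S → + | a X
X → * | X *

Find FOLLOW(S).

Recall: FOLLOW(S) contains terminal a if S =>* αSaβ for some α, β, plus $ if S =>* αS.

We compute FOLLOW(S) using the standard algorithm.
FOLLOW(S) starts with {$}.
FIRST(S) = {+, a}
FIRST(X) = {*}
FOLLOW(S) = {$}
FOLLOW(X) = {$, *}
Therefore, FOLLOW(S) = {$}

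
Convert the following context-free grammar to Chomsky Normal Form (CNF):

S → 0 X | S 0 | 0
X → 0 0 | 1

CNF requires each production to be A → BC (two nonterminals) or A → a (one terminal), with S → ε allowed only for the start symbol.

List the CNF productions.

T0 → 0; S → 0; X → 1; S → T0 X; S → S T0; X → T0 T0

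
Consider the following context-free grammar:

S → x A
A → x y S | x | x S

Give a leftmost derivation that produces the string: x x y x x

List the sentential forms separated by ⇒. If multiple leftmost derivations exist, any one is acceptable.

S ⇒ x A ⇒ x x y S ⇒ x x y x A ⇒ x x y x x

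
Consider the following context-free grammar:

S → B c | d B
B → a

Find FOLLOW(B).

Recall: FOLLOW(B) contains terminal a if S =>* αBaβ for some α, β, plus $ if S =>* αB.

We compute FOLLOW(B) using the standard algorithm.
FOLLOW(S) starts with {$}.
FIRST(B) = {a}
FIRST(S) = {a, d}
FOLLOW(B) = {$, c}
FOLLOW(S) = {$}
Therefore, FOLLOW(B) = {$, c}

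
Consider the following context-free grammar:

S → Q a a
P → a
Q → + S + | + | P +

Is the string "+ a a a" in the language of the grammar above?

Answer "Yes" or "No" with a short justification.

No - no valid derivation exists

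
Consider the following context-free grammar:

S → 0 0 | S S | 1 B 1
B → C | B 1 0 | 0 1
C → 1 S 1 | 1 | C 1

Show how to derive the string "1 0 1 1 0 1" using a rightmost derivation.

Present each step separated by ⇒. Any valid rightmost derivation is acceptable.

S ⇒ 1 B 1 ⇒ 1 B 1 0 1 ⇒ 1 0 1 1 0 1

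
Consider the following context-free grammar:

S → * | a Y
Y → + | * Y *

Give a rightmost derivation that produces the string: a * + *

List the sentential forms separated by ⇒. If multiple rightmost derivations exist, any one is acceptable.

S ⇒ a Y ⇒ a * Y * ⇒ a * + *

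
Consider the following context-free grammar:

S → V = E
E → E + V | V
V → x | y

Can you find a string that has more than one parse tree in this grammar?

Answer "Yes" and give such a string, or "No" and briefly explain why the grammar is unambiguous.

No - the grammar is unambiguous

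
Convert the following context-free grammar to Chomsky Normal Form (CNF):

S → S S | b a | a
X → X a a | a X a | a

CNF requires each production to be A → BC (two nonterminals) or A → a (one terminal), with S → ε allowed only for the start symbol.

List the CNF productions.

TB → b; TA → a; S → a; X → a; S → S S; S → TB TA; X → X X0; X0 → TA TA; X → TA X1; X1 → X TA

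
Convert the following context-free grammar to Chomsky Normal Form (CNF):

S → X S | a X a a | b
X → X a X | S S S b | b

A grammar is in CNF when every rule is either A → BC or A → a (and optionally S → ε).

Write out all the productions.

TA → a; S → b; TB → b; X → b; S → X S; S → TA X0; X0 → X X1; X1 → TA TA; X → X X2; X2 → TA X; X → S X3; X3 → S X4; X4 → S TB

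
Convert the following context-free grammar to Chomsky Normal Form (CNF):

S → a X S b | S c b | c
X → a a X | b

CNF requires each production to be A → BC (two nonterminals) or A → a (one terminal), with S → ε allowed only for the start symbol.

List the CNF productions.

TA → a; TB → b; TC → c; S → c; X → b; S → TA X0; X0 → X X1; X1 → S TB; S → S X2; X2 → TC TB; X → TA X3; X3 → TA X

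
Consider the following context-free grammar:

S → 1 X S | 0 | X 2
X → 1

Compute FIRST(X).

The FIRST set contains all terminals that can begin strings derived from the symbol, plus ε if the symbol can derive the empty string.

We compute FIRST(X) using the standard algorithm.
FIRST(S) = {0, 1}
FIRST(X) = {1}
Therefore, FIRST(X) = {1}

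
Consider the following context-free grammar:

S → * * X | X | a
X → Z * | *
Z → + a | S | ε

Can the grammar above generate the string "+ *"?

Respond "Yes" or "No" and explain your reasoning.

No - no valid derivation exists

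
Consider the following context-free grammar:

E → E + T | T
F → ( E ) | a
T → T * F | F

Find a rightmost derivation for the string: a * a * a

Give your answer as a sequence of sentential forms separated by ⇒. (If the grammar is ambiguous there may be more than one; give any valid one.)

E ⇒ T ⇒ T * F ⇒ T * a ⇒ T * F * a ⇒ T * a * a ⇒ F * a * a ⇒ a * a * a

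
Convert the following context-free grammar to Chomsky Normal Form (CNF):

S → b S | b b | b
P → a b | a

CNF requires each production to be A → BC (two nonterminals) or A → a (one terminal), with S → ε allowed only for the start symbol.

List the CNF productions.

TB → b; S → b; TA → a; P → a; S → TB S; S → TB TB; P → TA TB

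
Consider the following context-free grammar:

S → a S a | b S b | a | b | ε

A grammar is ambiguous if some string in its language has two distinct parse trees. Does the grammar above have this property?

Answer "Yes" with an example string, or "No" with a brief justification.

No - the grammar is unambiguous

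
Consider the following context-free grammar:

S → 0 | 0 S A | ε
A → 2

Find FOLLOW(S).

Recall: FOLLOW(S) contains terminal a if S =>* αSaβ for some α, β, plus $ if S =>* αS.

We compute FOLLOW(S) using the standard algorithm.
FOLLOW(S) starts with {$}.
FIRST(A) = {2}
FIRST(S) = {0, ε}
FOLLOW(A) = {$, 2}
FOLLOW(S) = {$, 2}
Therefore, FOLLOW(S) = {$, 2}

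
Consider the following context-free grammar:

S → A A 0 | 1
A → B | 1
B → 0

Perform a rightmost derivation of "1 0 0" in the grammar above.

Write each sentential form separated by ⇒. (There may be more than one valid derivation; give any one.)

S ⇒ A A 0 ⇒ A B 0 ⇒ A 0 0 ⇒ 1 0 0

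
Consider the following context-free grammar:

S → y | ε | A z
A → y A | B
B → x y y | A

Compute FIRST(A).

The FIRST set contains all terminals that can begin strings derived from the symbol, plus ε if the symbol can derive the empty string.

We compute FIRST(A) using the standard algorithm.
FIRST(A) = {x, y}
FIRST(B) = {x, y}
FIRST(S) = {x, y, ε}
Therefore, FIRST(A) = {x, y}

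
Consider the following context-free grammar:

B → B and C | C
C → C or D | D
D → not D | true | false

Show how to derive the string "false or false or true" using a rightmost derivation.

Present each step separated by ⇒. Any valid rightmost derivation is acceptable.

B ⇒ C ⇒ C or D ⇒ C or true ⇒ C or D or true ⇒ C or false or true ⇒ D or false or true ⇒ false or false or true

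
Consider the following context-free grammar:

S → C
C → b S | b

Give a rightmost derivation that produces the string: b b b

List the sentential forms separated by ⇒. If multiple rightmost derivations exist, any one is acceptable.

S ⇒ C ⇒ b S ⇒ b C ⇒ b b S ⇒ b b C ⇒ b b b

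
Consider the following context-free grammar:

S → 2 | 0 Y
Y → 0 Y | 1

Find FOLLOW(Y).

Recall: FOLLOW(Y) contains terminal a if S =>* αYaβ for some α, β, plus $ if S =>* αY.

We compute FOLLOW(Y) using the standard algorithm.
FOLLOW(S) starts with {$}.
FIRST(S) = {0, 2}
FIRST(Y) = {0, 1}
FOLLOW(S) = {$}
FOLLOW(Y) = {$}
Therefore, FOLLOW(Y) = {$}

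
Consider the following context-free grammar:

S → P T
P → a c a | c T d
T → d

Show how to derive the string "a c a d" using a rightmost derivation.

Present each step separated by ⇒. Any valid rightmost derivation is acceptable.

S ⇒ P T ⇒ P d ⇒ a c a d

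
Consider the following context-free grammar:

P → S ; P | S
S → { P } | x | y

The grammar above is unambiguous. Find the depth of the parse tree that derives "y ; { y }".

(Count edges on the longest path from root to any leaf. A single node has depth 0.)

5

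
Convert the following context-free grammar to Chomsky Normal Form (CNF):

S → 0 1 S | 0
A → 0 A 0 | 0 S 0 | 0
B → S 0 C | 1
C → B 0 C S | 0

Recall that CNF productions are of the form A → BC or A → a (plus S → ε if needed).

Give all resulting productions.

T0 → 0; T1 → 1; S → 0; A → 0; B → 1; C → 0; S → T0 X0; X0 → T1 S; A → T0 X1; X1 → A T0; A → T0 X2; X2 → S T0; B → S X3; X3 → T0 C; C → B X4; X4 → T0 X5; X5 → C S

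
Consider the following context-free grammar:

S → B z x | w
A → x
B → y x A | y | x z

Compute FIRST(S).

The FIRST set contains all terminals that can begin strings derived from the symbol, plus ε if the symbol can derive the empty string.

We compute FIRST(S) using the standard algorithm.
FIRST(A) = {x}
FIRST(B) = {x, y}
FIRST(S) = {w, x, y}
Therefore, FIRST(S) = {w, x, y}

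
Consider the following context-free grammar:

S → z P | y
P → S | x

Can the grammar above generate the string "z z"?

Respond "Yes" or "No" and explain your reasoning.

No - no valid derivation exists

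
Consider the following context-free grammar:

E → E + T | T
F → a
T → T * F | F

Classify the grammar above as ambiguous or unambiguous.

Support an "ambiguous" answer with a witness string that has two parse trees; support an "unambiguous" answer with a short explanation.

Unambiguous - every string in the language has a unique parse tree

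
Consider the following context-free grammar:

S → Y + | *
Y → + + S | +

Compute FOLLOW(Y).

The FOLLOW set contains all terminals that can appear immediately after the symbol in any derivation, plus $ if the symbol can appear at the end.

We compute FOLLOW(Y) using the standard algorithm.
FOLLOW(S) starts with {$}.
FIRST(S) = {*, +}
FIRST(Y) = {+}
FOLLOW(S) = {$, +}
FOLLOW(Y) = {+}
Therefore, FOLLOW(Y) = {+}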